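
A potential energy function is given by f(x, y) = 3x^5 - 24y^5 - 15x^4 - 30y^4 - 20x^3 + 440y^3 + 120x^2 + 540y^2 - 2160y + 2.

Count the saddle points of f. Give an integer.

8

f separates as a function of x plus a function of y, so ∇f=0 decouples.
∂f/∂x = 15x(x - 4)(x - 2)(x + 2) = 0 at x ∈ {-2, 0, 2, 4}; ∂f/∂y = -120(y - 3)(y - 1)(y + 2)(y + 3) = 0 at y ∈ {-3, -2, 1, 3}.
The Hessian is diagonal: diag(f_xx, f_yy). Second derivatives: f_xx(-2)=-720, f_xx(0)=240, f_xx(2)=-240, f_xx(4)=720; f_yy(-3)=2880, f_yy(-2)=-1800, f_yy(1)=2880, f_yy(3)=-7200.
Saddle points occur where the two diagonal entries have opposite signs: (-2, -3), (-2, 1), (0, -2), (0, 3), (2, -3), (2, 1), (4, -2), (4, 3). Count: 8.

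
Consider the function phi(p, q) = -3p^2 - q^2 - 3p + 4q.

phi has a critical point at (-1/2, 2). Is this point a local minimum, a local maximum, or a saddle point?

The Hessian of phi is constant: H = [[-6, 0], [0, -2]].
det(H) = (-6)·(-2) − 0² = 12.
det(H) > 0 and tr(H) = -8 < 0, so H is negative definite and the point is a local maximum.

local maximum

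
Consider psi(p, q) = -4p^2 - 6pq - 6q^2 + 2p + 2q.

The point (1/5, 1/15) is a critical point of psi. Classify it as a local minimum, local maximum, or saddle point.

The Hessian of psi is constant: H = [[-8, -6], [-6, -12]].
det(H) = (-8)·(-12) − (-6)² = 60.
det(H) > 0 and tr(H) = -20 < 0, so H is negative definite and the point is a local maximum.

local maximum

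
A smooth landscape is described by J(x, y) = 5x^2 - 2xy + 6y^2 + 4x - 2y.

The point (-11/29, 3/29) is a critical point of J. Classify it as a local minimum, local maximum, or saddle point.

The Hessian of J is constant: H = [[10, -2], [-2, 12]].
det(H) = 10·12 − (-2)² = 116.
det(H) > 0 and tr(H) = 22 > 0, so H is positive definite and the point is a local minimum.

local minimum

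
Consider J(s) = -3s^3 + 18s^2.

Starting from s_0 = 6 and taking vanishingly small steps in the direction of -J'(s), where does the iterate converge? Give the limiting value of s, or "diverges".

J'(s) = -9s(s - 4), so J'(6) = -108.
Gradient descent moves in the -J' direction, i.e. s is increasing.
There is no critical point above s=6, and J' keeps the same sign, so the iterate runs off to +∞.

diverges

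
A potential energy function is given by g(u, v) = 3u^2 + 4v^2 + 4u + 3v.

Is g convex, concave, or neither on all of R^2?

g is quadratic, so its Hessian is the constant matrix H = [[6, 0], [0, 8]].
det(H) = 48, tr(H) = 14.
det(H) > 0 and tr(H) > 0, so H is positive definite everywhere: convex.

convex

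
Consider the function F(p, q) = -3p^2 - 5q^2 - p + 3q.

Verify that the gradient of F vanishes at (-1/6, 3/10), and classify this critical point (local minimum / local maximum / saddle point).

∇F = (-6p - 1, -10q + 3); substituting (-1/6, 3/10) gives ∇F = (0, 0), so (-1/6, 3/10) is indeed a critical point.
The Hessian of F is constant: H = [[-6, 0], [0, -10]].
det(H) = (-6)·(-10) − 0² = 60.
det(H) > 0 and tr(H) = -16 < 0, so H is negative definite and the point is a local maximum.

local maximum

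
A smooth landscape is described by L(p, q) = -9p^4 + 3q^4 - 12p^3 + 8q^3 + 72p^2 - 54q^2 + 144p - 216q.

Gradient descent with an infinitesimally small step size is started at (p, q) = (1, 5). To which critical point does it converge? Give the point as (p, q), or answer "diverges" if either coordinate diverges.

(-1, 3)

L is separable, so gradient descent decouples: p follows -∂L/∂p, q follows -∂L/∂q.
∂L/∂p = -36(p - 2)(p + 1)(p + 2); at p=1 this is 216, so p decreases.
∂L/∂q = 12(q - 3)(q + 2)(q + 3); at q=5 this is 1344, so q decreases.
p converges to its nearest critical value -1 (a local min of the p-part); q converges to 3. The iterate converges to (-1, 3).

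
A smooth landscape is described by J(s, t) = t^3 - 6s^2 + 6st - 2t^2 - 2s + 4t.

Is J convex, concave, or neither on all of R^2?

The term t^3 is cubic, so the Hessian is not constant.
∂²J/∂t² = 6t - 4, which takes both signs as t varies (negative for sufficiently negative t). A diagonal entry of the Hessian changing sign means the Hessian is neither positive- nor negative-semidefinite on all of R^2.

neither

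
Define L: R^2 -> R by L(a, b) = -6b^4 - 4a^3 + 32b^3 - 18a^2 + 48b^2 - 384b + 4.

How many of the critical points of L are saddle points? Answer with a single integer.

3

L separates as a function of a plus a function of b, so ∇L=0 decouples.
∂L/∂a = -12a(a + 3) = 0 at a ∈ {-3, 0}; ∂L/∂b = -24(b - 4)(b - 2)(b + 2) = 0 at b ∈ {-2, 2, 4}.
The Hessian is diagonal: diag(L_aa, L_bb). Second derivatives: L_aa(-3)=36, L_aa(0)=-36; L_bb(-2)=-576, L_bb(2)=192, L_bb(4)=-288.
Saddle points occur where the two diagonal entries have opposite signs: (-3, -2), (-3, 4), (0, 2). Count: 3.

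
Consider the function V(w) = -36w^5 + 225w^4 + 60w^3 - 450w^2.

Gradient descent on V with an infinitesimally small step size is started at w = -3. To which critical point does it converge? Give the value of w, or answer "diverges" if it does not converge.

V'(w) = -180w(w - 5)(w - 1)(w + 1), so V'(-3) = -34560.
Gradient descent moves in the -V' direction, i.e. w is increasing.
The nearest critical point in that direction is w = -1, where V'' = 2160 > 0 (a local minimum). The iterate converges there.

-1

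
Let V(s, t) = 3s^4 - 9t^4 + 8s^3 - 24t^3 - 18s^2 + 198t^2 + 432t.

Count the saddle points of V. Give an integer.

5

V separates as a function of s plus a function of t, so ∇V=0 decouples.
∂V/∂s = 12s(s - 1)(s + 3) = 0 at s ∈ {-3, 0, 1}; ∂V/∂t = -36(t - 3)(t + 1)(t + 4) = 0 at t ∈ {-4, -1, 3}.
The Hessian is diagonal: diag(V_ss, V_tt). Second derivatives: V_ss(-3)=144, V_ss(0)=-36, V_ss(1)=48; V_tt(-4)=-756, V_tt(-1)=432, V_tt(3)=-1008.
Saddle points occur where the two diagonal entries have opposite signs: (-3, -4), (-3, 3), (0, -1), (1, -4), (1, 3). Count: 5.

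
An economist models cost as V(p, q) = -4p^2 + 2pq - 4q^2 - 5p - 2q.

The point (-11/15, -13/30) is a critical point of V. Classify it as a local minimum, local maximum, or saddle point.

local maximum

The Hessian of V is constant: H = [[-8, 2], [2, -8]].
det(H) = (-8)·(-8) − 2² = 60.
det(H) > 0 and tr(H) = -16 < 0, so H is negative definite and the point is a local maximum.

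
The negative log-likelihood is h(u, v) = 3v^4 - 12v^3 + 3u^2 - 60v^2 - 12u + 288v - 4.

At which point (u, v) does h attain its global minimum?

(2, -3)

h(u,v) separates as P(u) + Q(v) − 4, so its minimum is min P + min Q − 4.
P'(u) = 6u - 12 vanishes at u ∈ {2}; Q'(v) = 12(v - 4)(v - 2)(v + 3) vanishes at v ∈ {-3, 2, 4}.
Local minima of P (where P''>0): P(2)=-12. Local minima of Q: Q(-3)=-837, Q(4)=192.
So the global minimum of h is P(2) + Q(-3) − 4 = -12 − 837 − 4 = -853, attained at (2, -3).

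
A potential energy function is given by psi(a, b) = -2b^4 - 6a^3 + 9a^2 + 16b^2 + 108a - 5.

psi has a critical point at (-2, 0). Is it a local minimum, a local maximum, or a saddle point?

local minimum

The mixed partial ∂²psi/∂a∂b is 0, so the Hessian at any point is diag(psi_aa, psi_bb) = diag(18(-2a + 1), 8(-3b^2 + 4)).
At (-2, 0): H = diag(90, 32).
Both eigenvalues are positive, so H is positive definite: a local minimum.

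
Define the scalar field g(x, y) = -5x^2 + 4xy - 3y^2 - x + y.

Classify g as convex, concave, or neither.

concave

g is quadratic, so its Hessian is the constant matrix H = [[-10, 4], [4, -6]].
det(H) = 44, tr(H) = -16.
det(H) > 0 and tr(H) < 0, so H is negative definite everywhere: concave.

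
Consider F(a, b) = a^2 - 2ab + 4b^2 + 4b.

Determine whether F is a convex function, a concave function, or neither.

F is quadratic, so its Hessian is the constant matrix H = [[2, -2], [-2, 8]].
det(H) = 12, tr(H) = 10.
det(H) > 0 and tr(H) > 0, so H is positive definite everywhere: convex.

convex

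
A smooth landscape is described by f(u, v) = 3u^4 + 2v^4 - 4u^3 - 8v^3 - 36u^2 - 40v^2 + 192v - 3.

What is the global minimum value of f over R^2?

f(u,v) separates as P(u) + Q(v) − 3, so its minimum is min P + min Q − 3.
P'(u) = 12u(u - 3)(u + 2) vanishes at u ∈ {-2, 0, 3}; Q'(v) = 8(v - 4)(v - 2)(v + 3) vanishes at v ∈ {-3, 2, 4}.
Local minima of P (where P''>0): P(-2)=-64, P(3)=-189. Local minima of Q: Q(-3)=-558, Q(4)=128.
So the global minimum of f is P(3) + Q(-3) − 3 = -189 − 558 − 3 = -750, attained at (3, -3).

-750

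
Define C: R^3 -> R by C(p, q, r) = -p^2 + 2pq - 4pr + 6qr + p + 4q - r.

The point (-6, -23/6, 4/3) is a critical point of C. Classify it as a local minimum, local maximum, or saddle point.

The Hessian is constant: H = [[-2, 2, -4], [2, 0, 6], [-4, 6, 0]].
Leading principal minors: Δ₁ = -2, Δ₂ = -4, Δ₃ = -24.
The minors fit neither the all-positive nor the alternating-sign pattern, so H is indefinite: a saddle point.

saddle point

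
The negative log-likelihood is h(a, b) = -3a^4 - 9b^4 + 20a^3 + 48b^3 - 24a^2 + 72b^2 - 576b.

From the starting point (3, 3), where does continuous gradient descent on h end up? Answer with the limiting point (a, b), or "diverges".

h is separable, so gradient descent decouples: a follows -∂h/∂a, b follows -∂h/∂b.
∂h/∂a = -12a(a - 4)(a - 1); at a=3 this is 72, so a decreases.
∂h/∂b = -36(b - 4)(b - 2)(b + 2); at b=3 this is 180, so b decreases.
a converges to its nearest critical value 1 (a local min of the a-part); b converges to 2. The iterate converges to (1, 2).

(1, 2)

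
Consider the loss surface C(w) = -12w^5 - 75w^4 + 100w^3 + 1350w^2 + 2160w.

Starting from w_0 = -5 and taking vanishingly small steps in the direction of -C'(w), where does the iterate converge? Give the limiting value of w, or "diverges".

C'(w) = -60(w - 3)(w + 1)(w + 3)(w + 4), so C'(-5) = -3840.
Gradient descent moves in the -C' direction, i.e. w is increasing.
The nearest critical point in that direction is w = -4, where C'' = 1260 > 0 (a local minimum). The iterate converges there.

-4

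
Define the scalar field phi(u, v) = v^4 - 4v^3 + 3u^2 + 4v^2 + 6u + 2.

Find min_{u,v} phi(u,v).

phi(u,v) separates as P(u) + Q(v) + 2, so its minimum is min P + min Q + 2.
P'(u) = 6u + 6 vanishes at u ∈ {-1}; Q'(v) = 4v(v - 2)(v - 1) vanishes at v ∈ {0, 1, 2}.
Local minima of P (where P''>0): P(-1)=-3. Local minima of Q: Q(0)=0, Q(2)=0.
So the global minimum of phi is P(-1) + Q(0) + 2 = -3 + 0 + 2 = -1, attained at (-1, 0).

-1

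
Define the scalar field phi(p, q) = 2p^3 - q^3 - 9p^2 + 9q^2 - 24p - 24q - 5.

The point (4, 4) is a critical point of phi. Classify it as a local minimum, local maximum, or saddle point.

saddle point

The mixed partial ∂²phi/∂p∂q is 0, so the Hessian at any point is diag(phi_pp, phi_qq) = diag(6(2p - 3), 6(-q + 3)).
At (4, 4): H = diag(30, -6).
The eigenvalues have opposite signs, so H is indefinite: a saddle point.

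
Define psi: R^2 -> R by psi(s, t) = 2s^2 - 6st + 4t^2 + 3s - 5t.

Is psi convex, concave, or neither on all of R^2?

neither

psi is quadratic, so its Hessian is the constant matrix H = [[4, -6], [-6, 8]].
det(H) = -4, tr(H) = 12.
det(H) < 0, so H is indefinite: neither convex nor concave.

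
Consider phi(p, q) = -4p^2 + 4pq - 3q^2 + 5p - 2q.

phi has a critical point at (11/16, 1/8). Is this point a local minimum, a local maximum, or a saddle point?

local maximum

The Hessian of phi is constant: H = [[-8, 4], [4, -6]].
det(H) = (-8)·(-6) − 4² = 32.
det(H) > 0 and tr(H) = -14 < 0, so H is negative definite and the point is a local maximum.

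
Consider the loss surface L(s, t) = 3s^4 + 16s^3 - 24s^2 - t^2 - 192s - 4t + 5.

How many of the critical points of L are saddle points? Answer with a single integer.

2

L separates as a function of s plus a function of t, so ∇L=0 decouples.
∂L/∂s = 12(s - 2)(s + 2)(s + 4) = 0 at s ∈ {-4, -2, 2}; ∂L/∂t = -2(t + 2) = 0 at t ∈ {-2}.
The Hessian is diagonal: diag(L_ss, L_tt). Second derivatives: L_ss(-4)=144, L_ss(-2)=-96, L_ss(2)=288; L_tt(-2)=-2.
Saddle points occur where the two diagonal entries have opposite signs: (-4, -2), (2, -2). Count: 2.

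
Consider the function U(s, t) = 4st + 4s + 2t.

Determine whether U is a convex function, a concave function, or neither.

neither

U is quadratic, so its Hessian is the constant matrix H = [[0, 4], [4, 0]].
det(H) = -16, tr(H) = 0.
det(H) < 0, so H is indefinite: neither convex nor concave.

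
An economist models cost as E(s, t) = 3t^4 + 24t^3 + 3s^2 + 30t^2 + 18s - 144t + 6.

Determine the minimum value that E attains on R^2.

E(s,t) separates as P(s) + Q(t) + 6, so its minimum is min P + min Q + 6.
P'(s) = 6s + 18 vanishes at s ∈ {-3}; Q'(t) = 12(t - 1)(t + 3)(t + 4) vanishes at t ∈ {-4, -3, 1}.
Local minima of P (where P''>0): P(-3)=-27. Local minima of Q: Q(-4)=288, Q(1)=-87.
So the global minimum of E is P(-3) + Q(1) + 6 = -27 − 87 + 6 = -108, attained at (-3, 1).

-108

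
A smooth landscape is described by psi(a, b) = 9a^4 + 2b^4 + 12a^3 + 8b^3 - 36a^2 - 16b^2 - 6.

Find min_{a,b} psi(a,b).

psi(a,b) separates as P(a) + Q(b) − 6, so its minimum is min P + min Q − 6.
P'(a) = 36a(a - 1)(a + 2) vanishes at a ∈ {-2, 0, 1}; Q'(b) = 8b(b - 1)(b + 4) vanishes at b ∈ {-4, 0, 1}.
Local minima of P (where P''>0): P(-2)=-96, P(1)=-15. Local minima of Q: Q(-4)=-256, Q(1)=-6.
So the global minimum of psi is P(-2) + Q(-4) − 6 = -96 − 256 − 6 = -358, attained at (-2, -4).

-358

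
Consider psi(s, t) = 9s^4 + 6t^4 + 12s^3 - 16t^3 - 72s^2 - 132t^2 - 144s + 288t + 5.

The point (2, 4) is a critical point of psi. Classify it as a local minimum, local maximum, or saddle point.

The mixed partial ∂²psi/∂s∂t is 0, so the Hessian at any point is diag(psi_ss, psi_tt) = diag(36(3s^2 + 2s - 4), 24(3t^2 - 4t - 11)).
At (2, 4): H = diag(432, 504).
Both eigenvalues are positive, so H is positive definite: a local minimum.

local minimum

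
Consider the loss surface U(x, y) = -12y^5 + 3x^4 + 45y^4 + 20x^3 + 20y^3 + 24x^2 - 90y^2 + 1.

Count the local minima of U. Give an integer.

U separates as a function of x plus a function of y, so ∇U=0 decouples.
∂U/∂x = 12x(x + 1)(x + 4) = 0 at x ∈ {-4, -1, 0}; ∂U/∂y = -60y(y - 3)(y - 1)(y + 1) = 0 at y ∈ {-1, 0, 1, 3}.
The Hessian is diagonal: diag(U_xx, U_yy). Second derivatives: U_xx(-4)=144, U_xx(-1)=-36, U_xx(0)=48; U_yy(-1)=480, U_yy(0)=-180, U_yy(1)=240, U_yy(3)=-1440.
Local minima occur where both diagonal entries positive: (-4, -1), (-4, 1), (0, -1), (0, 1). Count: 4.

4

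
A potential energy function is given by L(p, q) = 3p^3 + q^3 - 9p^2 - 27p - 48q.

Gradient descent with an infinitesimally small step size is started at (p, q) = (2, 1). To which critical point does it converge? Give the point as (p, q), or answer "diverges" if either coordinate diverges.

(3, 4)

L is separable, so gradient descent decouples: p follows -∂L/∂p, q follows -∂L/∂q.
∂L/∂p = 9(p - 3)(p + 1); at p=2 this is -27, so p increases.
∂L/∂q = 3(q - 4)(q + 4); at q=1 this is -45, so q increases.
p converges to its nearest critical value 3 (a local min of the p-part); q converges to 4. The iterate converges to (3, 4).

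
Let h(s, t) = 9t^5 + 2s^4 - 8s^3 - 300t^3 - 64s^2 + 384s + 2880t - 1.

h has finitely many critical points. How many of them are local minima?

4

h separates as a function of s plus a function of t, so ∇h=0 decouples.
∂h/∂s = 8(s - 4)(s - 3)(s + 4) = 0 at s ∈ {-4, 3, 4}; ∂h/∂t = 45(t - 4)(t - 2)(t + 2)(t + 4) = 0 at t ∈ {-4, -2, 2, 4}.
The Hessian is diagonal: diag(h_ss, h_tt). Second derivatives: h_ss(-4)=448, h_ss(3)=-56, h_ss(4)=64; h_tt(-4)=-4320, h_tt(-2)=2160, h_tt(2)=-2160, h_tt(4)=4320.
Local minima occur where both diagonal entries positive: (-4, -2), (-4, 4), (4, -2), (4, 4). Count: 4.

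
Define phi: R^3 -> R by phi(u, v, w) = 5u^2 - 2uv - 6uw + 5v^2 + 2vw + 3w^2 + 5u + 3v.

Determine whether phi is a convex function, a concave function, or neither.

convex

phi is quadratic, so its Hessian is the constant matrix H = [[10, -2, -6], [-2, 10, 2], [-6, 2, 6]].
Leading principal minors: 10, 96, 224.
All positive ⇒ H ≻ 0 ⇒ convex.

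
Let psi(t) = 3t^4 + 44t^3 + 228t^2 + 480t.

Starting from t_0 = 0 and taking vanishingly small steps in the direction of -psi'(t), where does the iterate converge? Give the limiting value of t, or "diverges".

psi'(t) = 12(t + 2)(t + 4)(t + 5), so psi'(0) = 480.
Gradient descent moves in the -psi' direction, i.e. t is decreasing.
The nearest critical point in that direction is t = -2, where psi'' = 72 > 0 (a local minimum). The iterate converges there.

-2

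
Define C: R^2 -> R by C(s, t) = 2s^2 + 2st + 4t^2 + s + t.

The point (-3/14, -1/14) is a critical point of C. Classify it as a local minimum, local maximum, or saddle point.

The Hessian of C is constant: H = [[4, 2], [2, 8]].
det(H) = 4·8 − 2² = 28.
det(H) > 0 and tr(H) = 12 > 0, so H is positive definite and the point is a local minimum.

local minimum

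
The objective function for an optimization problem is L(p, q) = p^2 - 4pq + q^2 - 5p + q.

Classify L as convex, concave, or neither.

L is quadratic, so its Hessian is the constant matrix H = [[2, -4], [-4, 2]].
det(H) = -12, tr(H) = 4.
det(H) < 0, so H is indefinite: neither convex nor concave.

neither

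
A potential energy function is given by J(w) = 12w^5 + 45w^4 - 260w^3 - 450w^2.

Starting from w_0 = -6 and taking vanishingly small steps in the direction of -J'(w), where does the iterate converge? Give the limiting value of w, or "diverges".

diverges

J'(w) = 60w(w - 3)(w + 1)(w + 5), so J'(-6) = 16200.
Gradient descent moves in the -J' direction, i.e. w is decreasing.
There is no critical point below w=-6, and J' keeps the same sign, so the iterate runs off to −∞.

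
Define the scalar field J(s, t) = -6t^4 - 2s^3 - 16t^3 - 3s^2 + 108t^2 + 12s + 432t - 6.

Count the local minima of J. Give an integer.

1

J separates as a function of s plus a function of t, so ∇J=0 decouples.
∂J/∂s = -6(s - 1)(s + 2) = 0 at s ∈ {-2, 1}; ∂J/∂t = -24(t - 3)(t + 2)(t + 3) = 0 at t ∈ {-3, -2, 3}.
The Hessian is diagonal: diag(J_ss, J_tt). Second derivatives: J_ss(-2)=18, J_ss(1)=-18; J_tt(-3)=-144, J_tt(-2)=120, J_tt(3)=-720.
Local minima occur where both diagonal entries positive: (-2, -2). Count: 1.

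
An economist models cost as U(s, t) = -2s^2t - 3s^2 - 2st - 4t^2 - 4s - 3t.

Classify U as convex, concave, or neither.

The term -2s^2t is cubic, so the Hessian is not constant.
∂²U/∂s² = -4t - 6, which takes both signs as t varies (negative for sufficiently large t). A diagonal entry of the Hessian changing sign means the Hessian is neither positive- nor negative-semidefinite on all of R^2.

neither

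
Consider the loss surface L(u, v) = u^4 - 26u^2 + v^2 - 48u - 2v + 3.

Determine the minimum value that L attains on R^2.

L(u,v) separates as P(u) + Q(v) + 3, so its minimum is min P + min Q + 3.
P'(u) = 4(u - 4)(u + 1)(u + 3) vanishes at u ∈ {-3, -1, 4}; Q'(v) = 2v - 2 vanishes at v ∈ {1}.
Local minima of P (where P''>0): P(-3)=-9, P(4)=-352. Local minima of Q: Q(1)=-1.
So the global minimum of L is P(4) + Q(1) + 3 = -352 − 1 + 3 = -350, attained at (4, 1).

-350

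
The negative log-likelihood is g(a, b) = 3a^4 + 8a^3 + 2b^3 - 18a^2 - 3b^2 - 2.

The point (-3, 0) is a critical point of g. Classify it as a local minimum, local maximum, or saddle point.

The mixed partial ∂²g/∂a∂b is 0, so the Hessian at any point is diag(g_aa, g_bb) = diag(12(3a^2 + 4a - 3), 6(2b - 1)).
At (-3, 0): H = diag(144, -6).
The eigenvalues have opposite signs, so H is indefinite: a saddle point.

saddle point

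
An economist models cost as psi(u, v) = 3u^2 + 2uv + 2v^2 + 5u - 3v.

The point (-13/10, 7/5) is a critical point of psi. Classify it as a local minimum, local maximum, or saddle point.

local minimum

The Hessian of psi is constant: H = [[6, 2], [2, 4]].
det(H) = 6·4 − 2² = 20.
det(H) > 0 and tr(H) = 10 > 0, so H is positive definite and the point is a local minimum.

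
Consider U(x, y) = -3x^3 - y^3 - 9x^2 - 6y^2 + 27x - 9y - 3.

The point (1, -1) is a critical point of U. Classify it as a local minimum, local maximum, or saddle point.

The mixed partial ∂²U/∂x∂y is 0, so the Hessian at any point is diag(U_xx, U_yy) = diag(-18(x + 1), -6(y + 2)).
At (1, -1): H = diag(-36, -6).
Both eigenvalues are negative, so H is negative definite: a local maximum.

local maximum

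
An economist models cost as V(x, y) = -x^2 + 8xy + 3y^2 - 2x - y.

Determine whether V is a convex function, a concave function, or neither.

neither

V is quadratic, so its Hessian is the constant matrix H = [[-2, 8], [8, 6]].
det(H) = -76, tr(H) = 4.
det(H) < 0, so H is indefinite: neither convex nor concave.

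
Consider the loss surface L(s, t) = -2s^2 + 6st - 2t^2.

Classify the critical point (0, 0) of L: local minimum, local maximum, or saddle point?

The Hessian of L is constant: H = [[-4, 6], [6, -4]].
det(H) = (-4)·(-4) − 6² = -20.
Since det(H) < 0, H is indefinite and the critical point is a saddle point.

saddle point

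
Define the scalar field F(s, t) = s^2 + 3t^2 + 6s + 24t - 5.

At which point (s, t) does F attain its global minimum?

(-3, -4)

F(s,t) separates as P(s) + Q(t) − 5, so its minimum is min P + min Q − 5.
P'(s) = 2s + 6 vanishes at s ∈ {-3}; Q'(t) = 6(t + 4) vanishes at t ∈ {-4}.
Local minima of P (where P''>0): P(-3)=-9. Local minima of Q: Q(-4)=-48.
So the global minimum of F is P(-3) + Q(-4) − 5 = -9 − 48 − 5 = -62, attained at (-3, -4).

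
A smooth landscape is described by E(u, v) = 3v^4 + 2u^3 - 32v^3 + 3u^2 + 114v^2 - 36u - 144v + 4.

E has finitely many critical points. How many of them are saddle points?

3

E separates as a function of u plus a function of v, so ∇E=0 decouples.
∂E/∂u = 6(u - 2)(u + 3) = 0 at u ∈ {-3, 2}; ∂E/∂v = 12(v - 4)(v - 3)(v - 1) = 0 at v ∈ {1, 3, 4}.
The Hessian is diagonal: diag(E_uu, E_vv). Second derivatives: E_uu(-3)=-30, E_uu(2)=30; E_vv(1)=72, E_vv(3)=-24, E_vv(4)=36.
Saddle points occur where the two diagonal entries have opposite signs: (-3, 1), (-3, 4), (2, 3). Count: 3.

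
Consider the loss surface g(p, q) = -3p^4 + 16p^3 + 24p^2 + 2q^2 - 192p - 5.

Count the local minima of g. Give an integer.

1

g separates as a function of p plus a function of q, so ∇g=0 decouples.
∂g/∂p = -12(p - 4)(p - 2)(p + 2) = 0 at p ∈ {-2, 2, 4}; ∂g/∂q = 4q = 0 at q ∈ {0}.
The Hessian is diagonal: diag(g_pp, g_qq). Second derivatives: g_pp(-2)=-288, g_pp(2)=96, g_pp(4)=-144; g_qq(0)=4.
Local minima occur where both diagonal entries positive: (2, 0). Count: 1.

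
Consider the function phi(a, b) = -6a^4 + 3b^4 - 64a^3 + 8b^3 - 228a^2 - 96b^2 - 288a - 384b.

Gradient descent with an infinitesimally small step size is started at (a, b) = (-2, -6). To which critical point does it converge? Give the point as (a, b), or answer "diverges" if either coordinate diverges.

(-3, -4)

phi is separable, so gradient descent decouples: a follows -∂phi/∂a, b follows -∂phi/∂b.
∂phi/∂a = -24(a + 1)(a + 3)(a + 4); at a=-2 this is 48, so a decreases.
∂phi/∂b = 12(b - 4)(b + 2)(b + 4); at b=-6 this is -960, so b increases.
a converges to its nearest critical value -3 (a local min of the a-part); b converges to -4. The iterate converges to (-3, -4).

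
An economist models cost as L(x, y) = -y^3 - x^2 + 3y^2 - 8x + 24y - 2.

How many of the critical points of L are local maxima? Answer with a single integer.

1

L separates as a function of x plus a function of y, so ∇L=0 decouples.
∂L/∂x = -2(x + 4) = 0 at x ∈ {-4}; ∂L/∂y = -3(y - 4)(y + 2) = 0 at y ∈ {-2, 4}.
The Hessian is diagonal: diag(L_xx, L_yy). Second derivatives: L_xx(-4)=-2; L_yy(-2)=18, L_yy(4)=-18.
Local maxima occur where both diagonal entries negative: (-4, 4). Count: 1.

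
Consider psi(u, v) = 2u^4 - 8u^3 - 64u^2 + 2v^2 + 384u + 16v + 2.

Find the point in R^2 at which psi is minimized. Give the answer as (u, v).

(-4, -4)

psi(u,v) separates as P(u) + Q(v) + 2, so its minimum is min P + min Q + 2.
P'(u) = 8(u - 4)(u - 3)(u + 4) vanishes at u ∈ {-4, 3, 4}; Q'(v) = 4v + 16 vanishes at v ∈ {-4}.
Local minima of P (where P''>0): P(-4)=-1536, P(4)=512. Local minima of Q: Q(-4)=-32.
So the global minimum of psi is P(-4) + Q(-4) + 2 = -1536 − 32 + 2 = -1566, attained at (-4, -4).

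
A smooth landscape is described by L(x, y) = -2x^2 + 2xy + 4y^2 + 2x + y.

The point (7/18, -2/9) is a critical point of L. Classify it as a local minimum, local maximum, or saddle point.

The Hessian of L is constant: H = [[-4, 2], [2, 8]].
det(H) = (-4)·8 − 2² = -36.
Since det(H) < 0, H is indefinite and the critical point is a saddle point.

saddle point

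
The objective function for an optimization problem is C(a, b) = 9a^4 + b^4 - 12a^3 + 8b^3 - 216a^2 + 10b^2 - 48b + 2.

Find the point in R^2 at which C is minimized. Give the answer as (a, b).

C(a,b) separates as P(a) + Q(b) + 2, so its minimum is min P + min Q + 2.
P'(a) = 36a(a - 4)(a + 3) vanishes at a ∈ {-3, 0, 4}; Q'(b) = 4(b - 1)(b + 3)(b + 4) vanishes at b ∈ {-4, -3, 1}.
Local minima of P (where P''>0): P(-3)=-891, P(4)=-1920. Local minima of Q: Q(-4)=96, Q(1)=-29.
So the global minimum of C is P(4) + Q(1) + 2 = -1920 − 29 + 2 = -1947, attained at (4, 1).

(4, 1)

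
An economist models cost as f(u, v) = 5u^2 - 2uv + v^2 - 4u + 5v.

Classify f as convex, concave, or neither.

convex

f is quadratic, so its Hessian is the constant matrix H = [[10, -2], [-2, 2]].
det(H) = 16, tr(H) = 12.
det(H) > 0 and tr(H) > 0, so H is positive definite everywhere: convex.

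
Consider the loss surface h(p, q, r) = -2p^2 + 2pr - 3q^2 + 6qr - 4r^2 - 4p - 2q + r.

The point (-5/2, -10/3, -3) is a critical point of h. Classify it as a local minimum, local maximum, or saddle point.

local maximum

The Hessian is constant: H = [[-4, 0, 2], [0, -6, 6], [2, 6, -8]].
Leading principal minors: Δ₁ = -4, Δ₂ = 24, Δ₃ = -24.
The minors alternate sign starting negative (−, +, −), so H is negative definite: a local maximum.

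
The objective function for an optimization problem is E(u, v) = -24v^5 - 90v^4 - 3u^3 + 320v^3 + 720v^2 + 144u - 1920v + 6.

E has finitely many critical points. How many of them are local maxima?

E separates as a function of u plus a function of v, so ∇E=0 decouples.
∂E/∂u = -9(u - 4)(u + 4) = 0 at u ∈ {-4, 4}; ∂E/∂v = -120(v - 2)(v - 1)(v + 2)(v + 4) = 0 at v ∈ {-4, -2, 1, 2}.
The Hessian is diagonal: diag(E_uu, E_vv). Second derivatives: E_uu(-4)=72, E_uu(4)=-72; E_vv(-4)=7200, E_vv(-2)=-2880, E_vv(1)=1800, E_vv(2)=-2880.
Local maxima occur where both diagonal entries negative: (4, -2), (4, 2). Count: 2.

2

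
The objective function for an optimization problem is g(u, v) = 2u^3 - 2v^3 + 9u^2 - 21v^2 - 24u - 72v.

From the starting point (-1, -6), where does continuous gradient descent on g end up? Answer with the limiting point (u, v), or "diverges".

(1, -4)

g is separable, so gradient descent decouples: u follows -∂g/∂u, v follows -∂g/∂v.
∂g/∂u = 6(u - 1)(u + 4); at u=-1 this is -36, so u increases.
∂g/∂v = -6(v + 3)(v + 4); at v=-6 this is -36, so v increases.
u converges to its nearest critical value 1 (a local min of the u-part); v converges to -4. The iterate converges to (1, -4).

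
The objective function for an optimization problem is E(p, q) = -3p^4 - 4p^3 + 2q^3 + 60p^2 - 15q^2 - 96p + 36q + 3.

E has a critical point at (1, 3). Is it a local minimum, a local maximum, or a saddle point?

The mixed partial ∂²E/∂p∂q is 0, so the Hessian at any point is diag(E_pp, E_qq) = diag(12(-3p^2 - 2p + 10), 6(2q - 5)).
At (1, 3): H = diag(60, 6).
Both eigenvalues are positive, so H is positive definite: a local minimum.

local minimum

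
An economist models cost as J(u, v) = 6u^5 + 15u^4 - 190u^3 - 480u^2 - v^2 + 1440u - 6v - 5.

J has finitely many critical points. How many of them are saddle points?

J separates as a function of u plus a function of v, so ∇J=0 decouples.
∂J/∂u = 30(u - 4)(u - 1)(u + 3)(u + 4) = 0 at u ∈ {-4, -3, 1, 4}; ∂J/∂v = -2(v + 3) = 0 at v ∈ {-3}.
The Hessian is diagonal: diag(J_uu, J_vv). Second derivatives: J_uu(-4)=-1200, J_uu(-3)=840, J_uu(1)=-1800, J_uu(4)=5040; J_vv(-3)=-2.
Saddle points occur where the two diagonal entries have opposite signs: (-3, -3), (4, -3). Count: 2.

2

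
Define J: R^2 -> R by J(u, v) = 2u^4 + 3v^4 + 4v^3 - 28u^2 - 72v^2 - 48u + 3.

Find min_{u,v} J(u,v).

J(u,v) separates as P(u) + Q(v) + 3, so its minimum is min P + min Q + 3.
P'(u) = 8(u - 3)(u + 1)(u + 2) vanishes at u ∈ {-2, -1, 3}; Q'(v) = 12v(v - 3)(v + 4) vanishes at v ∈ {-4, 0, 3}.
Local minima of P (where P''>0): P(-2)=16, P(3)=-234. Local minima of Q: Q(-4)=-640, Q(3)=-297.
So the global minimum of J is P(3) + Q(-4) + 3 = -234 − 640 + 3 = -871, attained at (3, -4).

-871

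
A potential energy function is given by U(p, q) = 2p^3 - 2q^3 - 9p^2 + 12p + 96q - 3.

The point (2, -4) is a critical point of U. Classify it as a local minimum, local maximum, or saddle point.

local minimum

The mixed partial ∂²U/∂p∂q is 0, so the Hessian at any point is diag(U_pp, U_qq) = diag(6(2p - 3), -12q).
At (2, -4): H = diag(6, 48).
Both eigenvalues are positive, so H is positive definite: a local minimum.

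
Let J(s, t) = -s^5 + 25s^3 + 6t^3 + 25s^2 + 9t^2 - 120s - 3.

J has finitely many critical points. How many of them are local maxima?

J separates as a function of s plus a function of t, so ∇J=0 decouples.
∂J/∂s = -5(s - 4)(s - 1)(s + 2)(s + 3) = 0 at s ∈ {-3, -2, 1, 4}; ∂J/∂t = 18t(t + 1) = 0 at t ∈ {-1, 0}.
The Hessian is diagonal: diag(J_ss, J_tt). Second derivatives: J_ss(-3)=140, J_ss(-2)=-90, J_ss(1)=180, J_ss(4)=-630; J_tt(-1)=-18, J_tt(0)=18.
Local maxima occur where both diagonal entries negative: (-2, -1), (4, -1). Count: 2.

2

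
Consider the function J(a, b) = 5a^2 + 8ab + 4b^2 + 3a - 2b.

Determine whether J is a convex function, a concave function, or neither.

convex

J is quadratic, so its Hessian is the constant matrix H = [[10, 8], [8, 8]].
det(H) = 16, tr(H) = 18.
det(H) > 0 and tr(H) > 0, so H is positive definite everywhere: convex.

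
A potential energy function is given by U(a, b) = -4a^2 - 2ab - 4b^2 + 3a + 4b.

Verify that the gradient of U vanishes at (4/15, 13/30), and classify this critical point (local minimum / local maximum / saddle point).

∇U = (-8a - 2b + 3, -2a - 8b + 4); substituting (4/15, 13/30) gives ∇U = (0, 0), so (4/15, 13/30) is indeed a critical point.
The Hessian of U is constant: H = [[-8, -2], [-2, -8]].
det(H) = (-8)·(-8) − (-2)² = 60.
det(H) > 0 and tr(H) = -16 < 0, so H is negative definite and the point is a local maximum.

local maximum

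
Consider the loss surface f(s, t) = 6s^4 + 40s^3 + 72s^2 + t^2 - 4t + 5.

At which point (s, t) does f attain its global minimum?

(0, 2)

f(s,t) separates as P(s) + Q(t) + 5, so its minimum is min P + min Q + 5.
P'(s) = 24s(s + 2)(s + 3) vanishes at s ∈ {-3, -2, 0}; Q'(t) = 2(t - 2) vanishes at t ∈ {2}.
Local minima of P (where P''>0): P(-3)=54, P(0)=0. Local minima of Q: Q(2)=-4.
So the global minimum of f is P(0) + Q(2) + 5 = 0 − 4 + 5 = 1, attained at (0, 2).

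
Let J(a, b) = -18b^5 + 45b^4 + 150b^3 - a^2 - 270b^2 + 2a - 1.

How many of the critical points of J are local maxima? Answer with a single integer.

J separates as a function of a plus a function of b, so ∇J=0 decouples.
∂J/∂a = -2(a - 1) = 0 at a ∈ {1}; ∂J/∂b = -90b(b - 3)(b - 1)(b + 2) = 0 at b ∈ {-2, 0, 1, 3}.
The Hessian is diagonal: diag(J_aa, J_bb). Second derivatives: J_aa(1)=-2; J_bb(-2)=2700, J_bb(0)=-540, J_bb(1)=540, J_bb(3)=-2700.
Local maxima occur where both diagonal entries negative: (1, 0), (1, 3). Count: 2.

2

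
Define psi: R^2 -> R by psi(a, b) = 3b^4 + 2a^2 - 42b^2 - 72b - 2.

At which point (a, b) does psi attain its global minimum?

(0, 3)

psi(a,b) separates as P(a) + Q(b) − 2, so its minimum is min P + min Q − 2.
P'(a) = 4a vanishes at a ∈ {0}; Q'(b) = 12(b - 3)(b + 1)(b + 2) vanishes at b ∈ {-2, -1, 3}.
Local minima of P (where P''>0): P(0)=0. Local minima of Q: Q(-2)=24, Q(3)=-351.
So the global minimum of psi is P(0) + Q(3) − 2 = 0 − 351 − 2 = -353, attained at (0, 3).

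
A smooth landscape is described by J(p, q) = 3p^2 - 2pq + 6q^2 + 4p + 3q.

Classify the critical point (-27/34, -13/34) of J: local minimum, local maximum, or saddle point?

The Hessian of J is constant: H = [[6, -2], [-2, 12]].
det(H) = 6·12 − (-2)² = 68.
det(H) > 0 and tr(H) = 18 > 0, so H is positive definite and the point is a local minimum.

local minimum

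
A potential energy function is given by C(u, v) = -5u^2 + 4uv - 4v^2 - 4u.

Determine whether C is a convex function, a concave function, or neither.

concave

C is quadratic, so its Hessian is the constant matrix H = [[-10, 4], [4, -8]].
det(H) = 64, tr(H) = -18.
det(H) > 0 and tr(H) < 0, so H is negative definite everywhere: concave.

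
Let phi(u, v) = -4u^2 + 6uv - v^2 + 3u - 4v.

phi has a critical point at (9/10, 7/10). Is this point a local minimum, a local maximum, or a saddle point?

saddle point

The Hessian of phi is constant: H = [[-8, 6], [6, -2]].
det(H) = (-8)·(-2) − 6² = -20.
Since det(H) < 0, H is indefinite and the critical point is a saddle point.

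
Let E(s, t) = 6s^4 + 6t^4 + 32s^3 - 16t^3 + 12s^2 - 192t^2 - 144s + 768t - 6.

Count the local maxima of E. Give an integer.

1

E separates as a function of s plus a function of t, so ∇E=0 decouples.
∂E/∂s = 24(s - 1)(s + 2)(s + 3) = 0 at s ∈ {-3, -2, 1}; ∂E/∂t = 24(t - 4)(t - 2)(t + 4) = 0 at t ∈ {-4, 2, 4}.
The Hessian is diagonal: diag(E_ss, E_tt). Second derivatives: E_ss(-3)=96, E_ss(-2)=-72, E_ss(1)=288; E_tt(-4)=1152, E_tt(2)=-288, E_tt(4)=384.
Local maxima occur where both diagonal entries negative: (-2, 2). Count: 1.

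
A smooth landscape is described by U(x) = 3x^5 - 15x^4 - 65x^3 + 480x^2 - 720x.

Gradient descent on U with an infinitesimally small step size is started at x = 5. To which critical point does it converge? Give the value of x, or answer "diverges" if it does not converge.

4

U'(x) = 15(x - 4)(x - 3)(x - 1)(x + 4), so U'(5) = 1080.
Gradient descent moves in the -U' direction, i.e. x is decreasing.
The nearest critical point in that direction is x = 4, where U'' = 360 > 0 (a local minimum). The iterate converges there.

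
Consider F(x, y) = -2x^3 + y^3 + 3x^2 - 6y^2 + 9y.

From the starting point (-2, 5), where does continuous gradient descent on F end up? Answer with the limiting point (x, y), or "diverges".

F is separable, so gradient descent decouples: x follows -∂F/∂x, y follows -∂F/∂y.
∂F/∂x = -6x(x - 1); at x=-2 this is -36, so x increases.
∂F/∂y = 3(y - 3)(y - 1); at y=5 this is 24, so y decreases.
x converges to its nearest critical value 0 (a local min of the x-part); y converges to 3. The iterate converges to (0, 3).

(0, 3)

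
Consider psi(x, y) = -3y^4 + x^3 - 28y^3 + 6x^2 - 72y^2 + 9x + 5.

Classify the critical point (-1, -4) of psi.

saddle point

The mixed partial ∂²psi/∂x∂y is 0, so the Hessian at any point is diag(psi_xx, psi_yy) = diag(6(x + 2), -12(3y^2 + 14y + 12)).
At (-1, -4): H = diag(6, -48).
The eigenvalues have opposite signs, so H is indefinite: a saddle point.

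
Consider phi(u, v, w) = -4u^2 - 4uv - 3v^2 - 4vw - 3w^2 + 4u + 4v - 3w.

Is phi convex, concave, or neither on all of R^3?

phi is quadratic, so its Hessian is the constant matrix H = [[-8, -4, 0], [-4, -6, -4], [0, -4, -6]].
Leading principal minors: -8, 32, -64.
Signs alternate −, +, − ⇒ H ≺ 0 ⇒ concave.

concave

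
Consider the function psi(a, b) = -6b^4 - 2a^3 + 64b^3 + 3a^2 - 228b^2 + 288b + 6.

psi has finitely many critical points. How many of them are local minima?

psi separates as a function of a plus a function of b, so ∇psi=0 decouples.
∂psi/∂a = -6a(a - 1) = 0 at a ∈ {0, 1}; ∂psi/∂b = -24(b - 4)(b - 3)(b - 1) = 0 at b ∈ {1, 3, 4}.
The Hessian is diagonal: diag(psi_aa, psi_bb). Second derivatives: psi_aa(0)=6, psi_aa(1)=-6; psi_bb(1)=-144, psi_bb(3)=48, psi_bb(4)=-72.
Local minima occur where both diagonal entries positive: (0, 3). Count: 1.

1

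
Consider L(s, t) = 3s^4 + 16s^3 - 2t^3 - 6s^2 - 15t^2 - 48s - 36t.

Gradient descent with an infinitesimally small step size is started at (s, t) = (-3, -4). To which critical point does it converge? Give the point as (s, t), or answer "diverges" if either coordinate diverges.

(-4, -3)

L is separable, so gradient descent decouples: s follows -∂L/∂s, t follows -∂L/∂t.
∂L/∂s = 12(s - 1)(s + 1)(s + 4); at s=-3 this is 96, so s decreases.
∂L/∂t = -6(t + 2)(t + 3); at t=-4 this is -12, so t increases.
s converges to its nearest critical value -4 (a local min of the s-part); t converges to -3. The iterate converges to (-4, -3).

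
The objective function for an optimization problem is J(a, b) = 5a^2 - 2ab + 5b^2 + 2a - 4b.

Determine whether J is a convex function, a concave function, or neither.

J is quadratic, so its Hessian is the constant matrix H = [[10, -2], [-2, 10]].
det(H) = 96, tr(H) = 20.
det(H) > 0 and tr(H) > 0, so H is positive definite everywhere: convex.

convex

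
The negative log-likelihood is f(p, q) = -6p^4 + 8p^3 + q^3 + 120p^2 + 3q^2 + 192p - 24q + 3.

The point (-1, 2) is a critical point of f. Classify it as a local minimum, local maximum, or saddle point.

local minimum

The mixed partial ∂²f/∂p∂q is 0, so the Hessian at any point is diag(f_pp, f_qq) = diag(24(-3p^2 + 2p + 10), 6(q + 1)).
At (-1, 2): H = diag(120, 18).
Both eigenvalues are positive, so H is positive definite: a local minimum.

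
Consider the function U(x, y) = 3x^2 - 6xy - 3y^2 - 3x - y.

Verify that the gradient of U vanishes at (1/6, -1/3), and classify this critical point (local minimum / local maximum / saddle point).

∇U = (6x - 6y - 3, -6x - 6y - 1); substituting (1/6, -1/3) gives ∇U = (0, 0), so (1/6, -1/3) is indeed a critical point.
The Hessian of U is constant: H = [[6, -6], [-6, -6]].
det(H) = 6·(-6) − (-6)² = -72.
Since det(H) < 0, H is indefinite and the critical point is a saddle point.

saddle point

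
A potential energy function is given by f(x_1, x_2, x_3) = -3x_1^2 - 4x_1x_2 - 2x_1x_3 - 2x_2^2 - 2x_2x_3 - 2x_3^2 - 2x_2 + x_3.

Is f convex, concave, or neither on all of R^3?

f is quadratic, so its Hessian is the constant matrix H = [[-6, -4, -2], [-4, -4, -2], [-2, -2, -4]].
Leading principal minors: -6, 8, -24.
Signs alternate −, +, − ⇒ H ≺ 0 ⇒ concave.

concave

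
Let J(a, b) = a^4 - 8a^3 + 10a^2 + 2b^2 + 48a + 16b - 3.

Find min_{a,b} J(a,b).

-64

J(a,b) separates as P(a) + Q(b) − 3, so its minimum is min P + min Q − 3.
P'(a) = 4(a - 4)(a - 3)(a + 1) vanishes at a ∈ {-1, 3, 4}; Q'(b) = 4b + 16 vanishes at b ∈ {-4}.
Local minima of P (where P''>0): P(-1)=-29, P(4)=96. Local minima of Q: Q(-4)=-32.
So the global minimum of J is P(-1) + Q(-4) − 3 = -29 − 32 − 3 = -64, attained at (-1, -4).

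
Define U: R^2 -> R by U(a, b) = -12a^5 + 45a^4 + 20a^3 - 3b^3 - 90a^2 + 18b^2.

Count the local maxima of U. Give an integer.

U separates as a function of a plus a function of b, so ∇U=0 decouples.
∂U/∂a = -60a(a - 3)(a - 1)(a + 1) = 0 at a ∈ {-1, 0, 1, 3}; ∂U/∂b = -9b(b - 4) = 0 at b ∈ {0, 4}.
The Hessian is diagonal: diag(U_aa, U_bb). Second derivatives: U_aa(-1)=480, U_aa(0)=-180, U_aa(1)=240, U_aa(3)=-1440; U_bb(0)=36, U_bb(4)=-36.
Local maxima occur where both diagonal entries negative: (0, 4), (3, 4). Count: 2.

2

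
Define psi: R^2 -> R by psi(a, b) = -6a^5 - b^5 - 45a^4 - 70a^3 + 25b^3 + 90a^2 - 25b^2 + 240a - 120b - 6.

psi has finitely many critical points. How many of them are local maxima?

psi separates as a function of a plus a function of b, so ∇psi=0 decouples.
∂psi/∂a = -30(a - 1)(a + 1)(a + 2)(a + 4) = 0 at a ∈ {-4, -2, -1, 1}; ∂psi/∂b = -5(b - 3)(b - 2)(b + 1)(b + 4) = 0 at b ∈ {-4, -1, 2, 3}.
The Hessian is diagonal: diag(psi_aa, psi_bb). Second derivatives: psi_aa(-4)=900, psi_aa(-2)=-180, psi_aa(-1)=180, psi_aa(1)=-900; psi_bb(-4)=630, psi_bb(-1)=-180, psi_bb(2)=90, psi_bb(3)=-140.
Local maxima occur where both diagonal entries negative: (-2, -1), (-2, 3), (1, -1), (1, 3). Count: 4.

4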